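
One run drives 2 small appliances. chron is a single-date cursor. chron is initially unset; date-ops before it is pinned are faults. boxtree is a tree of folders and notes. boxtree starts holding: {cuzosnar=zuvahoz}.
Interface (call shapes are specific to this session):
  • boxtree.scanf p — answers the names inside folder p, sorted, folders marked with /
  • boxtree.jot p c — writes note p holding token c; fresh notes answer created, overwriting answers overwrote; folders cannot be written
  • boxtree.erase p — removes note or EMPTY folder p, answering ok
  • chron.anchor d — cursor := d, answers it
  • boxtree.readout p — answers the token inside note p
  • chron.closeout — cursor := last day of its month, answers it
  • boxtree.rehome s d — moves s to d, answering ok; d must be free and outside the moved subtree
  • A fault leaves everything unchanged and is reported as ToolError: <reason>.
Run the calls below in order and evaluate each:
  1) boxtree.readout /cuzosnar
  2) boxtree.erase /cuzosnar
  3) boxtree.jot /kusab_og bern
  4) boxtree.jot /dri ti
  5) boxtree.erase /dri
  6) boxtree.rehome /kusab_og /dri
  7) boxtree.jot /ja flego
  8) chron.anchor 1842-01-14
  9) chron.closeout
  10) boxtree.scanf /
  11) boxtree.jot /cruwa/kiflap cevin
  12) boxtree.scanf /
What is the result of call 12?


Answer: [dri, ja]

Derivation:
Using readout(p=/cuzosnar), which returns zuvahoz.
I call erase(p=/cuzosnar), and see ok.
Now I run jot(p=/kusab_og, c=bern), and observe created.
Calling jot(p=/dri, c=ti), and observe created.
Then erase(p=/dri), — result: ok.
Invoking rehome(s=/kusab_og, d=/dri): ok.
Now I run jot(p=/ja, c=flego), and get created.
Then anchor(d=1842-01-14): 1842-01-14.
Now I run closeout(), giving 1842-01-31.
I run scanf(p=/), → [dri, ja].
I run jot(p=/cruwa/kiflap, c=cevin), which returns ToolError: no parent.
I run scanf(p=/), yielding [dri, ja].


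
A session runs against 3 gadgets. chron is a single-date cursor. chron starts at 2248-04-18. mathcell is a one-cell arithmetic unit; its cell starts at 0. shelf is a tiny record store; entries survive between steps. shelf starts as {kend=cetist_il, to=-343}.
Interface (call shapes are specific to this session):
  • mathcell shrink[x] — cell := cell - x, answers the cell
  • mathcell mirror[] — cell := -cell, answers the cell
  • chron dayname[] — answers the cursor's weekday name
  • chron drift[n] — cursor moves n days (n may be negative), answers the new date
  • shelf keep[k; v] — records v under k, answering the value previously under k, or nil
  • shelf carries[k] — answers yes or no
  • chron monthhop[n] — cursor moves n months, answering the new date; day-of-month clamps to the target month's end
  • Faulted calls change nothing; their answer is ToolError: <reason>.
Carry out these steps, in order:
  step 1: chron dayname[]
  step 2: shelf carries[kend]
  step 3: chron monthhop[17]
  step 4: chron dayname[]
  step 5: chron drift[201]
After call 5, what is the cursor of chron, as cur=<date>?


Answer: cur=2250-04-07

Derivation:
CALL chron dayname[]
RET  Tuesday
CALL shelf carries[k='kend']
RET  yes
CALL chron monthhop[n='17']
RET  2249-09-18
CALL chron dayname[]
RET  Tuesday
CALL chron drift[n='201']
RET  2250-04-07


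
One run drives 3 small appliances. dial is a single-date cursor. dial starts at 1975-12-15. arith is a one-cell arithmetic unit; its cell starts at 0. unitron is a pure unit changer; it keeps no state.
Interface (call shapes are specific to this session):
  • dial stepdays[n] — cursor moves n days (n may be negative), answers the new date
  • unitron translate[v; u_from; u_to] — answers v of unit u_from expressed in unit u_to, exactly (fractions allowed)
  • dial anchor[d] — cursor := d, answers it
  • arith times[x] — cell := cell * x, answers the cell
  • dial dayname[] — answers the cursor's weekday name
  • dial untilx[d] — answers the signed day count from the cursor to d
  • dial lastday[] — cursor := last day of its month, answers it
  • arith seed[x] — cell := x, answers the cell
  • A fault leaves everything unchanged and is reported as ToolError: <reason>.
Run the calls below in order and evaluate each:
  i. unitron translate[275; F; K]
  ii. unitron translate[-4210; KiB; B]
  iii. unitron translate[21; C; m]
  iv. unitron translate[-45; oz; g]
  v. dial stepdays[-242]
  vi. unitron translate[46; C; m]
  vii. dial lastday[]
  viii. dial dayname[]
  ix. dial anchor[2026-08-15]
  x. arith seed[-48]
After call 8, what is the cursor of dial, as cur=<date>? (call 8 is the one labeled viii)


Answer: cur=1975-04-30

Derivation:
I use unitron translate using 275, F, K, and observe 8163/20.
Using unitron translate using -4210, KiB, B: -4311040.
Calling unitron translate using 21, C, m, — result: ToolError: incompatible units.
I invoke unitron translate using -45, oz, g, giving -408233133/320000.
Using dial stepdays using -242, — result: 1975-04-17.
Then unitron translate using 46, C, m: ToolError: incompatible units.
I use dial lastday, → 1975-04-30.
Invoking dial dayname(), and see Wednesday.
Next I call dial anchor using 2026-08-15, which returns 2026-08-15.
I call arith seed using -48, giving -48.


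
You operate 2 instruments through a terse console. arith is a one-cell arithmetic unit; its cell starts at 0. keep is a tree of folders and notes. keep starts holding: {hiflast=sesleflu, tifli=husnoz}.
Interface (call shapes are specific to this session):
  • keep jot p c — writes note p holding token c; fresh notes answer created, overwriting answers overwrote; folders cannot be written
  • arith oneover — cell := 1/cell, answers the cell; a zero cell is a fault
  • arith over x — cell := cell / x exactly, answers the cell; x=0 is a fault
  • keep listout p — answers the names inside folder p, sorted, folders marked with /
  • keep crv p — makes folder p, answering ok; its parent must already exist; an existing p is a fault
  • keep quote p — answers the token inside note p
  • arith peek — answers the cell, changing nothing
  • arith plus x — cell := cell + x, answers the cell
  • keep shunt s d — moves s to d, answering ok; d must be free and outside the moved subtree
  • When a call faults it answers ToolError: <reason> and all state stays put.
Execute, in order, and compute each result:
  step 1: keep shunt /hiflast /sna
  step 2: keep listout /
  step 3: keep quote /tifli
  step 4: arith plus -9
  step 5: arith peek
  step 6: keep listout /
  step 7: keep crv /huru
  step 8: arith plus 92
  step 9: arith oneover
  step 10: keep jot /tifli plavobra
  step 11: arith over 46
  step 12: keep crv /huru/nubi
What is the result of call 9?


> keep shunt /hiflast /sna
[out] ok
> keep listout /
[out] [sna, tifli]
> keep quote /tifli
[out] husnoz
> arith plus -9
[out] -9
> arith peek
[out] -9
> keep listout /
[out] [sna, tifli]
> keep crv /huru
[out] ok
> arith plus 92
[out] 83
> arith oneover
[out] 1/83
> keep jot /tifli plavobra
[out] overwrote
> arith over 46
[out] 1/3818
> keep crv /huru/nubi
[out] ok

Answer: 1/83


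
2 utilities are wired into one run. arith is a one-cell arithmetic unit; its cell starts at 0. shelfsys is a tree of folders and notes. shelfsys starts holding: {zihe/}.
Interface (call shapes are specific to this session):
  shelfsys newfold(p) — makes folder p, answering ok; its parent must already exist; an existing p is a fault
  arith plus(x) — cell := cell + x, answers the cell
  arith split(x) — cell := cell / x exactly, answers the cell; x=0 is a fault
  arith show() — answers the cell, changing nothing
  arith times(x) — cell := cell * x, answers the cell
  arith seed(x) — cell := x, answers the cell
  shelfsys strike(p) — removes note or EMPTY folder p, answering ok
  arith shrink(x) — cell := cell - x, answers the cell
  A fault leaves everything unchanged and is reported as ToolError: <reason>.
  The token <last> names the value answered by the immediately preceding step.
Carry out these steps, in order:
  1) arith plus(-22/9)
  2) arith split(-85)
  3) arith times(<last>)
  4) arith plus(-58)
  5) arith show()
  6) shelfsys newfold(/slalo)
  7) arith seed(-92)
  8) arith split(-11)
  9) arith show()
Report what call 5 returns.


Answer: -33942566/585225

Derivation:
~$ arith plus x='-22/9'
= -22/9
~$ arith split x='-85'
= 22/765
~$ arith times x='<last>'
= 484/585225
~$ arith plus x='-58'
= -33942566/585225
~$ arith show
= -33942566/585225
~$ shelfsys newfold p='/slalo'
= ok
~$ arith seed x='-92'
= -92
~$ arith split x='-11'
= 92/11
~$ arith show
= 92/11


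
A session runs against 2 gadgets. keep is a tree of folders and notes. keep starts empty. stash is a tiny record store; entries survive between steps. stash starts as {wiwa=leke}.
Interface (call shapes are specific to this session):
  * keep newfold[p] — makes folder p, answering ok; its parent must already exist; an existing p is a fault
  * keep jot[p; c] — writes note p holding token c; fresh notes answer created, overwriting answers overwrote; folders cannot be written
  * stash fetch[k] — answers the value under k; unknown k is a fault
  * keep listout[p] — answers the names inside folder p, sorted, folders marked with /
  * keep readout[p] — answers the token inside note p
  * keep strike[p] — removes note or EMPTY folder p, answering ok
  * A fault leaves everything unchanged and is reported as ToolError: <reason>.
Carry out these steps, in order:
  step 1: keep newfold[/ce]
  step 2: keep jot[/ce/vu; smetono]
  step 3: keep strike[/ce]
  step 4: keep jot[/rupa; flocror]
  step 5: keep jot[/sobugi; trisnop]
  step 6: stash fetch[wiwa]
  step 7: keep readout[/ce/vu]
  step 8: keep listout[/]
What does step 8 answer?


→ keep newfold(p: /ce)
← ok
→ keep jot(p: /ce/vu, c: smetono)
← created
→ keep strike(p: /ce)
← ToolError: not empty
→ keep jot(p: /rupa, c: flocror)
← created
→ keep jot(p: /sobugi, c: trisnop)
← created
→ stash fetch(k: wiwa)
← leke
→ keep readout(p: /ce/vu)
← smetono
→ keep listout(p: /)
← [ce/, rupa, sobugi]

Answer: [ce/, rupa, sobugi]


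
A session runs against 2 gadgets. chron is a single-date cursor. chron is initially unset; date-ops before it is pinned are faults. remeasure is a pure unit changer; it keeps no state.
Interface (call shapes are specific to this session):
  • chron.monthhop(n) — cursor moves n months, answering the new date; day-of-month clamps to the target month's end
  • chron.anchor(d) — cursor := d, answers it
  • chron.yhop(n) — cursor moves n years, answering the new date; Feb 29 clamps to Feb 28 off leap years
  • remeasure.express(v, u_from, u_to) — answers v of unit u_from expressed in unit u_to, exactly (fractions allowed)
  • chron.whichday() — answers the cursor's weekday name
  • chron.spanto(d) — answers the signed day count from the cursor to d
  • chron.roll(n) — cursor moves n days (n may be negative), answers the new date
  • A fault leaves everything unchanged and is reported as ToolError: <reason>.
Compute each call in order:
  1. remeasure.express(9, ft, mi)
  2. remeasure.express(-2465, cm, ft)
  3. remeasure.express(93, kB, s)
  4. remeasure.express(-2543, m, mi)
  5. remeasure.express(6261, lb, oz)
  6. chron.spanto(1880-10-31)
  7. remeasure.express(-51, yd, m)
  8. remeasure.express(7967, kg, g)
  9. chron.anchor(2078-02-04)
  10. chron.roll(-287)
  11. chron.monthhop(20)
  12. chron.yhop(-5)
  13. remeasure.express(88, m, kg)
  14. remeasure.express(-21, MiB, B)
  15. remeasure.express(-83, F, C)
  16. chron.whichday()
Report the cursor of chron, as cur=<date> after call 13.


Answer: cur=2073-12-23

Derivation:
~$ remeasure.express v=9 u_from=ft u_to=mi
  3/1760
~$ remeasure.express v=-2465 u_from=cm u_to=ft
  -61625/762
~$ remeasure.express v=93 u_from=kB u_to=s
  ToolError: incompatible units
~$ remeasure.express v=-2543 u_from=m u_to=mi
  -317875/201168
~$ remeasure.express v=6261 u_from=lb u_to=oz
  100176
~$ chron.spanto d=1880-10-31
  ToolError: no date set
~$ remeasure.express v=-51 u_from=yd u_to=m
  -58293/1250
~$ remeasure.express v=7967 u_from=kg u_to=g
  7967000
~$ chron.anchor d=2078-02-04
  2078-02-04
~$ chron.roll n=-287
  2077-04-23
~$ chron.monthhop n=20
  2078-12-23
~$ chron.yhop n=-5
  2073-12-23
~$ remeasure.express v=88 u_from=m u_to=kg
  ToolError: incompatible units
~$ remeasure.express v=-21 u_from=MiB u_to=B
  -22020096
~$ remeasure.express v=-83 u_from=F u_to=C
  -575/9
~$ chron.whichday
  Saturday


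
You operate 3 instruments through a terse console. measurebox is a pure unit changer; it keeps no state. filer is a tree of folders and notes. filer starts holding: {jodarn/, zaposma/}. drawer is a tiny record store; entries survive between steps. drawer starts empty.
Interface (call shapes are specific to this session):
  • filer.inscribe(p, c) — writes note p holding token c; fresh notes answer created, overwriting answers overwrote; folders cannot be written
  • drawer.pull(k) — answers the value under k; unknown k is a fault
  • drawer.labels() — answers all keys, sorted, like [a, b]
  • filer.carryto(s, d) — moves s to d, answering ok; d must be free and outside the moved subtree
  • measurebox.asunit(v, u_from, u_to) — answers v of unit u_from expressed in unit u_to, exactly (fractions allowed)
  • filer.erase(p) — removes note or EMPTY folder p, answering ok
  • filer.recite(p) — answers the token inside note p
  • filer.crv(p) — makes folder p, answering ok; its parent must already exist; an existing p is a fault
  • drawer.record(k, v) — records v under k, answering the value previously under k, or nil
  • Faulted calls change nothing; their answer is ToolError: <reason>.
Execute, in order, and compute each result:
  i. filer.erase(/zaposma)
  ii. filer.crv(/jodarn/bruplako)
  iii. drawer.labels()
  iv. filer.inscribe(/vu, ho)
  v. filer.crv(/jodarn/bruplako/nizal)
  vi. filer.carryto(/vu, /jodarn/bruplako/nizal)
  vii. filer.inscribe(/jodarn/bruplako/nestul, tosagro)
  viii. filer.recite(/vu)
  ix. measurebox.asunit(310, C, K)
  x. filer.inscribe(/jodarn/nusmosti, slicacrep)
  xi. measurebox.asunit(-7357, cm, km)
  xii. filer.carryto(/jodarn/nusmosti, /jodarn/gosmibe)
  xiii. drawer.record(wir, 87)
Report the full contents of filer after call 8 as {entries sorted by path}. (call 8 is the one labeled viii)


Do: erase[p: /zaposma]
See: ok
Do: crv[p: /jodarn/bruplako]
See: ok
Do: labels[]
See: []
Do: inscribe[p: /vu; c: ho]
See: created
Do: crv[p: /jodarn/bruplako/nizal]
See: ok
Do: carryto[s: /vu; d: /jodarn/bruplako/nizal]
See: ToolError: exists
Do: inscribe[p: /jodarn/bruplako/nestul; c: tosagro]
See: created
Do: recite[p: /vu]
See: ho
Do: asunit[v: 310; u_from: C; u_to: K]
See: 11663/20
Do: inscribe[p: /jodarn/nusmosti; c: slicacrep]
See: created
Do: asunit[v: -7357; u_from: cm; u_to: km]
See: -7357/100000
Do: carryto[s: /jodarn/nusmosti; d: /jodarn/gosmibe]
See: ok
Do: record[k: wir; v: 87]
See: nil

Answer: {jodarn/, jodarn/bruplako/, jodarn/bruplako/nestul=tosagro, jodarn/bruplako/nizal/, vu=ho}


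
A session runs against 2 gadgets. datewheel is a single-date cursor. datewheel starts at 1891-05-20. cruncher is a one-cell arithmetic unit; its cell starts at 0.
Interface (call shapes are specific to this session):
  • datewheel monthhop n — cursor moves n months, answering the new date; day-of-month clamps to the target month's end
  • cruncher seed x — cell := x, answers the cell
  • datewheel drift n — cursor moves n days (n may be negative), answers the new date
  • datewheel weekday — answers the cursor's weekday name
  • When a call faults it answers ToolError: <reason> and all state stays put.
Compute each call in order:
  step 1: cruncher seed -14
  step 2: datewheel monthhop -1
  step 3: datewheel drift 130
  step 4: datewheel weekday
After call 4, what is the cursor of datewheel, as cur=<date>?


→ cruncher seed(x='-14')
← -14
→ datewheel monthhop(n='-1')
← 1891-04-20
→ datewheel drift(n='130')
← 1891-08-28
→ datewheel weekday()
← Friday

Answer: cur=1891-08-28


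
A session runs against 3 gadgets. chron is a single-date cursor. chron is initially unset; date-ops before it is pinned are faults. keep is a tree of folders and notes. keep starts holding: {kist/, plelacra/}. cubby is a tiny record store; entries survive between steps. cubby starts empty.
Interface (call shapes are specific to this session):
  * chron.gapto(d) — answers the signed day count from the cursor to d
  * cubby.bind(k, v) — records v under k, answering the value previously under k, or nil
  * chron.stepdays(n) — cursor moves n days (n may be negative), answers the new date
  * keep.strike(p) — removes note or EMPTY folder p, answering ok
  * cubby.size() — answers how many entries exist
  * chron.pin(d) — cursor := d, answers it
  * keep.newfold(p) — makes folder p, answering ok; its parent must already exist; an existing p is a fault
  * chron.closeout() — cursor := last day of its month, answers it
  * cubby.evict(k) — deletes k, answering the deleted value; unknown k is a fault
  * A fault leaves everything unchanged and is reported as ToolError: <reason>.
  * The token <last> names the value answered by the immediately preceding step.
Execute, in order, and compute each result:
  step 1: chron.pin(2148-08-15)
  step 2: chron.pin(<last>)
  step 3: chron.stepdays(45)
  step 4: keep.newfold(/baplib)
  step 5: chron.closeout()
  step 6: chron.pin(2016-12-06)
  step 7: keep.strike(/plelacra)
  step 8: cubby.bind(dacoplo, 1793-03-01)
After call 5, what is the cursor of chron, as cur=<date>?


Answer: cur=2148-09-30

Derivation:
% pin d=2148-08-15
= 2148-08-15
% pin d=<last>
= 2148-08-15
% stepdays n=45
= 2148-09-29
% newfold p=/baplib
= ok
% closeout
= 2148-09-30
% pin d=2016-12-06
= 2016-12-06
% strike p=/plelacra
= ok
% bind k=dacoplo v=1793-03-01
= nil


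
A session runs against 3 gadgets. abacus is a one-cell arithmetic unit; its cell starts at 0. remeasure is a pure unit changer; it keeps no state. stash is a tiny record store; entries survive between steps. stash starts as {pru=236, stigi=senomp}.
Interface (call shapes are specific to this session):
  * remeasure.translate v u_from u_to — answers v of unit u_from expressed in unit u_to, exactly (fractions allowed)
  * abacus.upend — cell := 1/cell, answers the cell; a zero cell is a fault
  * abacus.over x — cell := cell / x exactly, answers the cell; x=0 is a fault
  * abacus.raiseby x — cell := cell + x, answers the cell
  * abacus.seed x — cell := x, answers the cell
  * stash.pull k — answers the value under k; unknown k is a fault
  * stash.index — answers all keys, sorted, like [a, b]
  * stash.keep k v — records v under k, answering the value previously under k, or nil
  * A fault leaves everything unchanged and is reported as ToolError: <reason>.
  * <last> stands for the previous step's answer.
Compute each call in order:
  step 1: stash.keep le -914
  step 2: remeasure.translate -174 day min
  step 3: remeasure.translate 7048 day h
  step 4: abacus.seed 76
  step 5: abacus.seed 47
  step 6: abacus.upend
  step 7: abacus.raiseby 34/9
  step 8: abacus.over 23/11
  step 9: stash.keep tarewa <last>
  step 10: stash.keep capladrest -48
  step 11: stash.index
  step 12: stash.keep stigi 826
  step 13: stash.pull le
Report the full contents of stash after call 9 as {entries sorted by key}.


→ stash.keep(le, -914)
← nil
→ remeasure.translate(-174, day, min)
← -250560
→ remeasure.translate(7048, day, h)
← 169152
→ abacus.seed(76)
← 76
→ abacus.seed(47)
← 47
→ abacus.upend()
← 1/47
→ abacus.raiseby(34/9)
← 1607/423
→ abacus.over(23/11)
← 17677/9729
→ stash.keep(tarewa, <last>)
← nil
→ stash.keep(capladrest, -48)
← nil
→ stash.index()
← [capladrest, le, pru, stigi, tarewa]
→ stash.keep(stigi, 826)
← senomp
→ stash.pull(le)
← -914

Answer: {le=-914, pru=236, stigi=senomp, tarewa=17677/9729}


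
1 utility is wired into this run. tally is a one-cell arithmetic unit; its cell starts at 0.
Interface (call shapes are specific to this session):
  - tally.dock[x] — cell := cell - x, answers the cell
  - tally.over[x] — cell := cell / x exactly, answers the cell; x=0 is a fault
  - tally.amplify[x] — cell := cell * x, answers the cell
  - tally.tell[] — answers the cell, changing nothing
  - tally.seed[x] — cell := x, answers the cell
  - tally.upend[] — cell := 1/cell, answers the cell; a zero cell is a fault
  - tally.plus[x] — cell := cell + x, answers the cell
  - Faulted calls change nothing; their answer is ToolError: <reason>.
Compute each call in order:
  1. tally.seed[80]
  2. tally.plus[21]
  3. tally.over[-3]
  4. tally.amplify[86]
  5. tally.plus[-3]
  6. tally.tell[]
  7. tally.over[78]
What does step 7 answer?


! tally.seed(x→80) : 80
! tally.plus(x→21) : 101
! tally.over(x→-3) : -101/3
! tally.amplify(x→86) : -8686/3
! tally.plus(x→-3) : -8695/3
! tally.tell() : -8695/3
! tally.over(x→78) : -8695/234

Answer: -8695/234


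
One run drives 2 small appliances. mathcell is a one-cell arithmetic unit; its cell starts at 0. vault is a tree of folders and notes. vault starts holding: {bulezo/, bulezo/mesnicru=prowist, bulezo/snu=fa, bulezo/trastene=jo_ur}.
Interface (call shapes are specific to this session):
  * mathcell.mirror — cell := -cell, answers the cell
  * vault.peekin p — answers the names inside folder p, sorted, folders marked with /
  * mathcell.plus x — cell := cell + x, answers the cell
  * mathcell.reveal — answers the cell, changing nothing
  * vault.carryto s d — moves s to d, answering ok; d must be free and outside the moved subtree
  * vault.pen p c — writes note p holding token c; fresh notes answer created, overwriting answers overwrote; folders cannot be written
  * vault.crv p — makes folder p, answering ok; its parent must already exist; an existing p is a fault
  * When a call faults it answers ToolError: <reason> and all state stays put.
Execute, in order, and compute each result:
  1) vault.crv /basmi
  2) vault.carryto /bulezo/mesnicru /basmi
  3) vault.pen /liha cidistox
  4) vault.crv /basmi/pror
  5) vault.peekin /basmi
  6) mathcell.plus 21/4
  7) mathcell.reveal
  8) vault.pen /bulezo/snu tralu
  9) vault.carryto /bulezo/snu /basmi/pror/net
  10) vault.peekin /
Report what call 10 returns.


~$ crv p=/basmi
:: ok
~$ carryto s=/bulezo/mesnicru d=/basmi
:: ToolError: exists
~$ pen p=/liha c=cidistox
:: created
~$ crv p=/basmi/pror
:: ok
~$ peekin p=/basmi
:: [pror/]
~$ plus x=21/4
:: 21/4
~$ reveal
:: 21/4
~$ pen p=/bulezo/snu c=tralu
:: overwrote
~$ carryto s=/bulezo/snu d=/basmi/pror/net
:: ok
~$ peekin p=/
:: [basmi/, bulezo/, liha]

Answer: [basmi/, bulezo/, liha]


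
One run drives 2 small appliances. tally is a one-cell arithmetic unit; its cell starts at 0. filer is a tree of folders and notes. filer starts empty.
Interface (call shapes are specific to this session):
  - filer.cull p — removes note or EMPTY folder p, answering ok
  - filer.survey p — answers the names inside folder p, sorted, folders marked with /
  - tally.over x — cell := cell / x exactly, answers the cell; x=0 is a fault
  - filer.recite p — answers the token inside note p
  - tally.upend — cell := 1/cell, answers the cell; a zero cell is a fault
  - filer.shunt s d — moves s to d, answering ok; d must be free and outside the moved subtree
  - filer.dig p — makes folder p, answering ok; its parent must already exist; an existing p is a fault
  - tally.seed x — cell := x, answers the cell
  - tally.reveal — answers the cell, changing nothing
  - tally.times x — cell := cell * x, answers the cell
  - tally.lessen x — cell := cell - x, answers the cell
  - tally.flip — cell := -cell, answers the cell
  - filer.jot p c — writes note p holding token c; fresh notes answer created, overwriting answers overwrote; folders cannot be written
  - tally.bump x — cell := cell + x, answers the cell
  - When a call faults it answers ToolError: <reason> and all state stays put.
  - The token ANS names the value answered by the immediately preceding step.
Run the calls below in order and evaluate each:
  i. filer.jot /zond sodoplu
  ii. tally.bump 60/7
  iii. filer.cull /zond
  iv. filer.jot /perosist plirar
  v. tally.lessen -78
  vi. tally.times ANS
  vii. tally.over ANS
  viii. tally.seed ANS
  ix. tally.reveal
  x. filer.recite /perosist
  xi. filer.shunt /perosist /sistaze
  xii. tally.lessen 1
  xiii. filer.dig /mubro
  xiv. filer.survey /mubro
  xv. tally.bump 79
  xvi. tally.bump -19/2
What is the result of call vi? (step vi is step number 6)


Answer: 367236/49

Derivation:
-- filer.jot(p: /zond, c: sodoplu) => created
-- tally.bump(x: 60/7) => 60/7
-- filer.cull(p: /zond) => ok
-- filer.jot(p: /perosist, c: plirar) => created
-- tally.lessen(x: -78) => 606/7
-- tally.times(x: ANS) => 367236/49
-- tally.over(x: ANS) => 1
-- tally.seed(x: ANS) => 1
-- tally.reveal() => 1
-- filer.recite(p: /perosist) => plirar
-- filer.shunt(s: /perosist, d: /sistaze) => ok
-- tally.lessen(x: 1) => 0
-- filer.dig(p: /mubro) => ok
-- filer.survey(p: /mubro) => []
-- tally.bump(x: 79) => 79
-- tally.bump(x: -19/2) => 139/2


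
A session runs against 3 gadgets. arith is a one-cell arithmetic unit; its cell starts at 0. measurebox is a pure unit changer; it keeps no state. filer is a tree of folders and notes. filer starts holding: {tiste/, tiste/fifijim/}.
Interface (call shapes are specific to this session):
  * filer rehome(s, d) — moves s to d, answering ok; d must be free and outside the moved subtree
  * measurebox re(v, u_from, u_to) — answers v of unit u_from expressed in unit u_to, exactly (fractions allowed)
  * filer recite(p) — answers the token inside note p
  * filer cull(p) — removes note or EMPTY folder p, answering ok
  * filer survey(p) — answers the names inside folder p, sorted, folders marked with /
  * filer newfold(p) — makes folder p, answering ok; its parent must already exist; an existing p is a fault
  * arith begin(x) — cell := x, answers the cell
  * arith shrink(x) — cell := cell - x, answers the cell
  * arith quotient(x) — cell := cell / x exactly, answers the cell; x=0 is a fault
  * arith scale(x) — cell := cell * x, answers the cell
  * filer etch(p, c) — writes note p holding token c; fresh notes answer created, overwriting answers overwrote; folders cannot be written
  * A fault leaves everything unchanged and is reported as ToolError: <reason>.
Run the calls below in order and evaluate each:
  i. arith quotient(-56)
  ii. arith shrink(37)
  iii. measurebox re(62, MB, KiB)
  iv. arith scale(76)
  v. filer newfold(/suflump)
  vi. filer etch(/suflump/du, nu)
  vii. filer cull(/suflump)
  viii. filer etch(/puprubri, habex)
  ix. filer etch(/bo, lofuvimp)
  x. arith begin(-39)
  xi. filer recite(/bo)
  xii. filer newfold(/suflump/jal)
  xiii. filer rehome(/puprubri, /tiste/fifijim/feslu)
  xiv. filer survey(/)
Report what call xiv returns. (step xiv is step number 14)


;; 1. arith quotient(x=-56) : 0
;; 2. arith shrink(x=37) : -37
;; 3. measurebox re(v=62, u_from=MB, u_to=KiB) : 484375/8
;; 4. arith scale(x=76) : -2812
;; 5. filer newfold(p=/suflump) : ok
;; 6. filer etch(p=/suflump/du, c=nu) : created
;; 7. filer cull(p=/suflump) : ToolError: not empty
;; 8. filer etch(p=/puprubri, c=habex) : created
;; 9. filer etch(p=/bo, c=lofuvimp) : created
;; 10. arith begin(x=-39) : -39
;; 11. filer recite(p=/bo) : lofuvimp
;; 12. filer newfold(p=/suflump/jal) : ok
;; 13. filer rehome(s=/puprubri, d=/tiste/fifijim/feslu) : ok
;; 14. filer survey(p=/) : [bo, suflump/, tiste/]

Answer: [bo, suflump/, tiste/]


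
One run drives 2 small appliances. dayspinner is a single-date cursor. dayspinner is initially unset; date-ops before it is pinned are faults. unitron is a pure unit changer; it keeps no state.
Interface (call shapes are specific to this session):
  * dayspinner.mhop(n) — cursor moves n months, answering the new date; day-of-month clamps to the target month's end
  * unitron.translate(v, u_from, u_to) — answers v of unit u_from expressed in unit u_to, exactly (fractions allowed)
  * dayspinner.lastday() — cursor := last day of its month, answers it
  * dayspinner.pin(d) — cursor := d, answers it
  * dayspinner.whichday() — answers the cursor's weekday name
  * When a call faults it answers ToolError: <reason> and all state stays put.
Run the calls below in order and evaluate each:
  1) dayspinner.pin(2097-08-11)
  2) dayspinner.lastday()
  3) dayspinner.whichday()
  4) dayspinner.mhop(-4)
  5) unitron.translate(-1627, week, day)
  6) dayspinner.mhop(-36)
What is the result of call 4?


> dayspinner.pin d=2097-08-11
:: 2097-08-11
> dayspinner.lastday
:: 2097-08-31
> dayspinner.whichday
:: Saturday
> dayspinner.mhop n=-4
:: 2097-04-30
> unitron.translate v=-1627 u_from=week u_to=day
:: -11389
> dayspinner.mhop n=-36
:: 2094-04-30

Answer: 2097-04-30


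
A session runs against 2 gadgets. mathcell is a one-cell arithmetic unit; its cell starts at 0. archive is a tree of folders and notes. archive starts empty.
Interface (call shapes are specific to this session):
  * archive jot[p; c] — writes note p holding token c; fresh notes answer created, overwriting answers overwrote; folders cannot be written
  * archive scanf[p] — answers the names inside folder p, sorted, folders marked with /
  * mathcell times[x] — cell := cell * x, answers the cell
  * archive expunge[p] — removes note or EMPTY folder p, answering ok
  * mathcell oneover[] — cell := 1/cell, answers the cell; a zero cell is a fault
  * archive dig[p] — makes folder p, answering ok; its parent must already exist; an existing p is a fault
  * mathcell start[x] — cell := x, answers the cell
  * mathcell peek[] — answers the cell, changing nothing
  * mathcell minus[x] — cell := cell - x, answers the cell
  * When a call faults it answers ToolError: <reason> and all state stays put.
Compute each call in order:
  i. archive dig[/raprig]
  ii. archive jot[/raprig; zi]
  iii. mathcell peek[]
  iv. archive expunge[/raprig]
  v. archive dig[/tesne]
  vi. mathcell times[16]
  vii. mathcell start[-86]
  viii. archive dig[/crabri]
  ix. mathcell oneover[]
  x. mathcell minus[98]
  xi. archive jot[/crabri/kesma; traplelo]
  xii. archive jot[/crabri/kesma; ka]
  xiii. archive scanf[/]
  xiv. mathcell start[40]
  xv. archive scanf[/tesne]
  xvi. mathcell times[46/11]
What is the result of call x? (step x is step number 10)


Answer: -8429/86

Derivation:
>> archive dig(p=/raprig)
<< ok
>> archive jot(p=/raprig, c=zi)
<< ToolError: is a directory
>> mathcell peek()
<< 0
>> archive expunge(p=/raprig)
<< ok
>> archive dig(p=/tesne)
<< ok
>> mathcell times(x=16)
<< 0
>> mathcell start(x=-86)
<< -86
>> archive dig(p=/crabri)
<< ok
>> mathcell oneover()
<< -1/86
>> mathcell minus(x=98)
<< -8429/86
>> archive jot(p=/crabri/kesma, c=traplelo)
<< created
>> archive jot(p=/crabri/kesma, c=ka)
<< overwrote
>> archive scanf(p=/)
<< [crabri/, tesne/]
>> mathcell start(x=40)
<< 40
>> archive scanf(p=/tesne)
<< []
>> mathcell times(x=46/11)
<< 1840/11


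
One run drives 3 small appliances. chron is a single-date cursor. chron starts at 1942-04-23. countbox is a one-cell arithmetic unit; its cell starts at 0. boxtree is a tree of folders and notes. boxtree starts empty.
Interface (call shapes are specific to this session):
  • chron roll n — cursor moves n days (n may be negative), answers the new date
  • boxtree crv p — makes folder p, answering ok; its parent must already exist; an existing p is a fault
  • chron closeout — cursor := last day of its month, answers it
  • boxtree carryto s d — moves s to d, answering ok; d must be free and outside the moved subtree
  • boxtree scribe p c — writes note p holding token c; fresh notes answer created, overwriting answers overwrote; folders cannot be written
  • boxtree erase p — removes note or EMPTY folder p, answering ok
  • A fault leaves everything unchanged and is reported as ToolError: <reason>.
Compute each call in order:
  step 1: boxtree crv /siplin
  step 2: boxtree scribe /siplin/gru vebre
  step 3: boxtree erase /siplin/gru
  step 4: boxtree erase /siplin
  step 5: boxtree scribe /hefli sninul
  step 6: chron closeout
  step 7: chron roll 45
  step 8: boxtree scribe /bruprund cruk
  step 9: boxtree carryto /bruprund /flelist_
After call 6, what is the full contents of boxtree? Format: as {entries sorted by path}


// boxtree crv(p: /siplin) : ok
// boxtree scribe(p: /siplin/gru, c: vebre) : created
// boxtree erase(p: /siplin/gru) : ok
// boxtree erase(p: /siplin) : ok
// boxtree scribe(p: /hefli, c: sninul) : created
// chron closeout() : 1942-04-30
// chron roll(n: 45) : 1942-06-14
// boxtree scribe(p: /bruprund, c: cruk) : created
// boxtree carryto(s: /bruprund, d: /flelist_) : ok

Answer: {hefli=sninul}


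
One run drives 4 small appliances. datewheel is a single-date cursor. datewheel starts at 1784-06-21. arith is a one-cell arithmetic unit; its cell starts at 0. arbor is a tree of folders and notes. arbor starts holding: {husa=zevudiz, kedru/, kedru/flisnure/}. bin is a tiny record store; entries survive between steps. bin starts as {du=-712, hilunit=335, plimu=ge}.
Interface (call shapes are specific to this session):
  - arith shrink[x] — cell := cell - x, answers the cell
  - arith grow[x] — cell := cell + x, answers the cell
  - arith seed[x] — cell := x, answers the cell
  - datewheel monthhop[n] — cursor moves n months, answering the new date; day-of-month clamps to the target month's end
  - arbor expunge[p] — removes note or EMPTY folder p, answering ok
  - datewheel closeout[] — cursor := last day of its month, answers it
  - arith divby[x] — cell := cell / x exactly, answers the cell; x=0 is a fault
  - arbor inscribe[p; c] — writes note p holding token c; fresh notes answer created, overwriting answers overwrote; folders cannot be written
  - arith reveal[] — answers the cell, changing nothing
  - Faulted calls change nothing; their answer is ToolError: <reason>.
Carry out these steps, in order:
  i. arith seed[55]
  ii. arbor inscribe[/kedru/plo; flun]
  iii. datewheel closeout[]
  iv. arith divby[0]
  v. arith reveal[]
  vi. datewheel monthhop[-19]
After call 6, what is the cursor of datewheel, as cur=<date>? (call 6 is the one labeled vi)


Answer: cur=1782-11-30

Derivation:
[in] arith seed x='55'
:: 55
[in] arbor inscribe p='/kedru/plo' c='flun'
:: created
[in] datewheel closeout
:: 1784-06-30
[in] arith divby x='0'
:: ToolError: division by zero
[in] arith reveal
:: 55
[in] datewheel monthhop n='-19'
:: 1782-11-30


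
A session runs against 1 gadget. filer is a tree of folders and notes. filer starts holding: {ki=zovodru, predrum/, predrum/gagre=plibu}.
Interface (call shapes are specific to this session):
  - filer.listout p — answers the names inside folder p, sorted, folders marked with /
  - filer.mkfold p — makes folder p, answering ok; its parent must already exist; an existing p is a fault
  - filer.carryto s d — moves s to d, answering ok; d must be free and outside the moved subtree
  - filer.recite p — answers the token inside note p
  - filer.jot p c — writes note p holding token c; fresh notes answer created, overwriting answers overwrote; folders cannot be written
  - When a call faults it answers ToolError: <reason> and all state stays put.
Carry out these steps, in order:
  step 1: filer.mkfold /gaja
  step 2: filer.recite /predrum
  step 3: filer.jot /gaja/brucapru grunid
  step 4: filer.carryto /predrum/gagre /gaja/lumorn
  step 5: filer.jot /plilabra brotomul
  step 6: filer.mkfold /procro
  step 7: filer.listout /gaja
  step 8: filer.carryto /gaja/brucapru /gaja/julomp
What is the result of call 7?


Act: mkfold[p=/gaja]
Obs: ok
Act: recite[p=/predrum]
Obs: ToolError: is a directory
Act: jot[p=/gaja/brucapru; c=grunid]
Obs: created
Act: carryto[s=/predrum/gagre; d=/gaja/lumorn]
Obs: ok
Act: jot[p=/plilabra; c=brotomul]
Obs: created
Act: mkfold[p=/procro]
Obs: ok
Act: listout[p=/gaja]
Obs: [brucapru, lumorn]
Act: carryto[s=/gaja/brucapru; d=/gaja/julomp]
Obs: ok

Answer: [brucapru, lumorn]


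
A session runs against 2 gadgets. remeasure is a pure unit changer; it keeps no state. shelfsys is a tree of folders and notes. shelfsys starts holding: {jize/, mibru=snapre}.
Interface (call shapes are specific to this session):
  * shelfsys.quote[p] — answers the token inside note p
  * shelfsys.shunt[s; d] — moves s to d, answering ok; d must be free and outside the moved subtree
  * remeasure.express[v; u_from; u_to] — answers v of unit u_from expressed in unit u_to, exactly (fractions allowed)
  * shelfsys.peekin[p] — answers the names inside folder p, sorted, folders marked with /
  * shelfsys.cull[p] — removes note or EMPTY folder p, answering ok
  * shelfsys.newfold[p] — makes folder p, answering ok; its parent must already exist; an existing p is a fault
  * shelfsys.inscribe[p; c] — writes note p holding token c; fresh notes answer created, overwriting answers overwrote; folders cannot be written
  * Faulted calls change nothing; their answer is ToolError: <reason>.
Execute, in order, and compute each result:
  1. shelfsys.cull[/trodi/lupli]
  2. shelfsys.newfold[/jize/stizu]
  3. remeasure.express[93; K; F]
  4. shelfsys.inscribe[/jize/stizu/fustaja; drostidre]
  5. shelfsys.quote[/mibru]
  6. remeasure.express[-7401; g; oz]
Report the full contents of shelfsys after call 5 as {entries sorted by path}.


→ shelfsys.cull(/trodi/lupli)
← ToolError: not found
→ shelfsys.newfold(/jize/stizu)
← ok
→ remeasure.express(93, K, F)
← -29227/100
→ shelfsys.inscribe(/jize/stizu/fustaja, drostidre)
← created
→ shelfsys.quote(/mibru)
← snapre
→ remeasure.express(-7401, g, oz)
← -11841600000/45359237

Answer: {jize/, jize/stizu/, jize/stizu/fustaja=drostidre, mibru=snapre}


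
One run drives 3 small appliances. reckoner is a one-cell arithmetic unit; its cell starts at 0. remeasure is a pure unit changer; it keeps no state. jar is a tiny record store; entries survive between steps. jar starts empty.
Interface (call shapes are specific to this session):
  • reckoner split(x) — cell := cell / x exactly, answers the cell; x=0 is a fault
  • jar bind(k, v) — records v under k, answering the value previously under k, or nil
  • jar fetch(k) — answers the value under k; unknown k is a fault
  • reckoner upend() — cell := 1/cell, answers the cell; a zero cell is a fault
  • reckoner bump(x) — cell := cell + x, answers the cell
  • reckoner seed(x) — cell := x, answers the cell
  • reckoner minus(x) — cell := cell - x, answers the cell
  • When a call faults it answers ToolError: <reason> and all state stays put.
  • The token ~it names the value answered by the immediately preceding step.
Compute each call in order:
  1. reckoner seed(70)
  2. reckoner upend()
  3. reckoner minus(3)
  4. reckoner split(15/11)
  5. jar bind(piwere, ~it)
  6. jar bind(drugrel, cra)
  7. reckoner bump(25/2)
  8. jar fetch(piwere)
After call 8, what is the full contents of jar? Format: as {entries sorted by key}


// 1. reckoner seed(x='70') => 70
// 2. reckoner upend() => 1/70
// 3. reckoner minus(x='3') => -209/70
// 4. reckoner split(x='15/11') => -2299/1050
// 5. jar bind(k='piwere', v='~it') => nil
// 6. jar bind(k='drugrel', v='cra') => nil
// 7. reckoner bump(x='25/2') => 5413/525
// 8. jar fetch(k='piwere') => -2299/1050

Answer: {drugrel=cra, piwere=-2299/1050}


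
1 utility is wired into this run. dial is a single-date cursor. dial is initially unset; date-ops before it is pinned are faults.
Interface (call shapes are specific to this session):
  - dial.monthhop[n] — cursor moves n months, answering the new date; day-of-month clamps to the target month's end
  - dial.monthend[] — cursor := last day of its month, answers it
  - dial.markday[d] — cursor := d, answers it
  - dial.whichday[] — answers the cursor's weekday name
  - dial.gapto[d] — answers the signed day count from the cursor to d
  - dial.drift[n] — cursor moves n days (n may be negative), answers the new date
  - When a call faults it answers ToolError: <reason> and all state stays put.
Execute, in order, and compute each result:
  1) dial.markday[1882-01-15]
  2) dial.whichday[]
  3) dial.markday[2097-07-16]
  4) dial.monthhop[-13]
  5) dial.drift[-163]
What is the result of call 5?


~$ markday d: 1882-01-15
[out] 1882-01-15
~$ whichday
[out] Sunday
~$ markday d: 2097-07-16
[out] 2097-07-16
~$ monthhop n: -13
[out] 2096-06-16
~$ drift n: -163
[out] 2096-01-05

Answer: 2096-01-05
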